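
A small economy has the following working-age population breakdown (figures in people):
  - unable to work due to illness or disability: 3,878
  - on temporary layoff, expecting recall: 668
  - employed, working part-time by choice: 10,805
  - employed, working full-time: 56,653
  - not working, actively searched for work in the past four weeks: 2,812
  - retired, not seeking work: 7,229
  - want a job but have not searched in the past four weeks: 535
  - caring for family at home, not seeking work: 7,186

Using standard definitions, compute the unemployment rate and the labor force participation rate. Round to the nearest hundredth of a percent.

Employed = 10,805 + 56,653 = 67,458.
Unemployed = 668 + 2,812 = 3,480 (jobless and actively searching, or on temporary layoff).
Labor force = 67,458 + 3,480 = 70,938.
Not in labor force = 3,878 + 7,229 + 535 + 7,186 = 18,828 (those not working and not actively searching are outside the labor force — including those who want a job but have given up searching).
Civilian working-age population = 70,938 + 18,828 = 89,766.
Unemployment rate = 3,480 / 70,938 = 4.91%.
Labor force participation rate = 70,938 / 89,766 = 79.03%.

Unemployment rate ≈ 4.91%; labor force participation rate ≈ 79.03%.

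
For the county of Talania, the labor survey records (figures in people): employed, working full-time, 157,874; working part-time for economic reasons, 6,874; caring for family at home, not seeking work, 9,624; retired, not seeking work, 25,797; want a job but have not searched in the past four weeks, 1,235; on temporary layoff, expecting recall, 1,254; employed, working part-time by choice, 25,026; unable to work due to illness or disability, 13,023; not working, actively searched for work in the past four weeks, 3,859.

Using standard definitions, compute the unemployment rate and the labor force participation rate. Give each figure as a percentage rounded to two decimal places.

Employed = 157,874 + 6,874 + 25,026 = 189,774 (anyone who worked, including part-time for economic reasons, counts as employed).
Unemployed = 1,254 + 3,859 = 5,113 (jobless and actively searching, or on temporary layoff).
Labor force = 189,774 + 5,113 = 194,887.
Not in labor force = 9,624 + 25,797 + 1,235 + 13,023 = 49,679 (those not working and not actively searching are outside the labor force — including those who want a job but have given up searching).
Civilian working-age population = 194,887 + 49,679 = 244,566.
Unemployment rate = 5,113 / 194,887 = 2.62%.
Labor force participation rate = 194,887 / 244,566 = 79.69%.

Unemployment rate ≈ 2.62%; labor force participation rate ≈ 79.69%.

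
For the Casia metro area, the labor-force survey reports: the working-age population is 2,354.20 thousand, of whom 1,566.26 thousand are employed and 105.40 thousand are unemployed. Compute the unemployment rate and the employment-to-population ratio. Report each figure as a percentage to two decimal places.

Unemployment rate ≈ 6.31%; employment-population ratio ≈ 66.53%.

Labor force = employed + unemployed = 1,566.26 + 105.40 = 1,671.66 thousand.
Unemployment rate = 105.40 / 1,671.66 = 6.31%.
Employment-population ratio = 1,566.26 / 2,354.20 = 66.53%.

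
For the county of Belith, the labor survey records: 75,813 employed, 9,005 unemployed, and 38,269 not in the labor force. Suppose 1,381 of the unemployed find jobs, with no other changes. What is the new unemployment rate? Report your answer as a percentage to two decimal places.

Initially, labor force = 75,813 + 9,005 = 84,818, so u = 9,005/84,818 = 10.62%.
After the change, unemployed falls and employed rises by 1,381; labor force unchanged → E = 77,194, U = 7,624, labor force = 84,818.
New unemployment rate = 7,624 / 84,818 = 8.99%.

New unemployment rate ≈ 8.99%.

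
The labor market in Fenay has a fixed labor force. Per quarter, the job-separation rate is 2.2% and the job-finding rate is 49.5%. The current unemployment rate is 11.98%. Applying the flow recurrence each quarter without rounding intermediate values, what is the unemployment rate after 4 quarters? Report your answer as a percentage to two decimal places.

Unemployment rate after four quarters ≈ 4.68%.

With a fixed labor force, u_{t+1} = u_t + s·(1−u_t) − f·u_t = u_t·(1−s−f) + s.
Here 1−s−f = 0.483 and s = 0.022.
u_1 = 0.119800 × 0.483 + 0.022 = 0.079863.
u_2 = 0.079863 × 0.483 + 0.022 = 0.060574.
u_3 = 0.060574 × 0.483 + 0.022 = 0.051257.
u_4 = 0.051257 × 0.483 + 0.022 = 0.046757.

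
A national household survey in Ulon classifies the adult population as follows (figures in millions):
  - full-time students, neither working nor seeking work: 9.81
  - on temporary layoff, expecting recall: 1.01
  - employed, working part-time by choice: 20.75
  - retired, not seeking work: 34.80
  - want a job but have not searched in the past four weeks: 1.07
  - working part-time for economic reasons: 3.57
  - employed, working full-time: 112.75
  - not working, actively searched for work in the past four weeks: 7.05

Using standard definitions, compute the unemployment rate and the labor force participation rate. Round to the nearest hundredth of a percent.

Employed = 20.75 + 3.57 + 112.75 = 137.07 million (anyone who worked, including part-time for economic reasons, counts as employed).
Unemployed = 1.01 + 7.05 = 8.06 million (jobless and actively searching, or on temporary layoff).
Labor force = 137.07 + 8.06 = 145.13 million.
Not in labor force = 9.81 + 34.80 + 1.07 = 45.68 million (those not working and not actively searching are outside the labor force — including those who want a job but have given up searching).
Civilian working-age population = 145.13 + 45.68 = 190.81 million.
Unemployment rate = 8.06 / 145.13 = 5.55%.
Labor force participation rate = 145.13 / 190.81 = 76.06%.

Unemployment rate ≈ 5.55%; labor force participation rate ≈ 76.06%.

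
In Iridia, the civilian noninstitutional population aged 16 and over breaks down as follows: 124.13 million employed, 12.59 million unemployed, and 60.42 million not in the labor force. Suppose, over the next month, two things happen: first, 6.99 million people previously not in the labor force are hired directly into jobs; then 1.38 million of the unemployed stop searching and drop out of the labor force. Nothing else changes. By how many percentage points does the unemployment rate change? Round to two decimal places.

The unemployment rate changes by −1.33 percentage points.

Initially, labor force = 124.13 + 12.59 = 136.72 million, so u = 12.59/136.72 = 9.21%.
After the first change, employed and labor force both rise by 6.99; unemployed unchanged → E = 131.12, U = 12.59, labor force = 143.71 million.
After the second change, unemployed and labor force both fall by 1.38 → E = 131.12, U = 11.21, labor force = 142.33 million.
New unemployment rate = 11.21 / 142.33 = 7.88%.
Change = 7.88% − 9.21% = −1.33 percentage points.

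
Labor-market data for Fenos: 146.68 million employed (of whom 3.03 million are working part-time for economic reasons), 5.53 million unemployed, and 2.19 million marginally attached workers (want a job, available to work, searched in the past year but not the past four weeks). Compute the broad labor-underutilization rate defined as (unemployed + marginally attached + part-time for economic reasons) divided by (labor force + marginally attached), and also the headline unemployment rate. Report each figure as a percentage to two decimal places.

Broad underutilization rate ≈ 6.96%; headline unemployment rate ≈ 3.63%.

Labor force = 146.68 + 5.53 = 152.21 million.
Numerator = 5.53 + 2.19 + 3.03 = 10.75 million.
Denominator = 152.21 + 2.19 = 154.40 million.
Broad rate = 10.75 / 154.40 = 6.96%.
Headline unemployment rate = 5.53 / 152.21 = 3.63%.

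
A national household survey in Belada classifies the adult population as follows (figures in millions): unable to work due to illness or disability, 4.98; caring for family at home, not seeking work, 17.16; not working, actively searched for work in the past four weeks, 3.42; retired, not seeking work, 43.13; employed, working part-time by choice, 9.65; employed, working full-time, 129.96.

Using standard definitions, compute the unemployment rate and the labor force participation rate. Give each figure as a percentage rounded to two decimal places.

Employed = 9.65 + 129.96 = 139.61 million.
Unemployed = 3.42 million.
Labor force = 139.61 + 3.42 = 143.03 million.
Not in labor force = 4.98 + 17.16 + 43.13 = 65.27 million (those not working and not actively searching are outside the labor force).
Civilian working-age population = 143.03 + 65.27 = 208.30 million.
Unemployment rate = 3.42 / 143.03 = 2.39%.
Labor force participation rate = 143.03 / 208.30 = 68.67%.

Unemployment rate ≈ 2.39%; labor force participation rate ≈ 68.67%.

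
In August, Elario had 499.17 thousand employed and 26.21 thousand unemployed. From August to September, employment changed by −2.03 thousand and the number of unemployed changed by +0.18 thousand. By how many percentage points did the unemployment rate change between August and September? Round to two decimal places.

The unemployment rate changed by +0.05 percentage points.

August: labor force = 499.17 + 26.21 = 525.38; u = 26.21/525.38 = 4.99%.
September: labor force = 497.14 + 26.39 = 523.53; u = 26.39/523.53 = 5.04%.
Change = 5.04% − 4.99% = +0.05 pp.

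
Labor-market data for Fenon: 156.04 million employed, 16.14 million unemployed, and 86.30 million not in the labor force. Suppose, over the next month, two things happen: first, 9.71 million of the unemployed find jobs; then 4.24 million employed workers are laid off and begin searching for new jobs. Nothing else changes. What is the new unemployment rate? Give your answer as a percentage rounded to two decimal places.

New unemployment rate ≈ 6.20%.

Initially, labor force = 156.04 + 16.14 = 172.18 million, so u = 16.14/172.18 = 9.37%.
After the first change, unemployed falls and employed rises by 9.71; labor force unchanged → E = 165.75, U = 6.43, labor force = 172.18 million.
After the second change, employed falls and unemployed rises by 4.24; labor force unchanged → E = 161.51, U = 10.67, labor force = 172.18 million.
New unemployment rate = 10.67 / 172.18 = 6.20%.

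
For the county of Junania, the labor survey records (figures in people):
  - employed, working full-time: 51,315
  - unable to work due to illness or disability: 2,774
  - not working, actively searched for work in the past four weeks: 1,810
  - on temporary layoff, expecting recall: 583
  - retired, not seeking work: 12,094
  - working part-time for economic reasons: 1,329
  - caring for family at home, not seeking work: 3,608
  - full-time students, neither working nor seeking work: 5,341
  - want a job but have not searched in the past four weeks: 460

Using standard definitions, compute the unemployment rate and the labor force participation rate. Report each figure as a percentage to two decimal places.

Unemployment rate ≈ 4.35%; labor force participation rate ≈ 69.39%.

Employed = 51,315 + 1,329 = 52,644 (anyone who worked, including part-time for economic reasons, counts as employed).
Unemployed = 1,810 + 583 = 2,393 (jobless and actively searching, or on temporary layoff).
Labor force = 52,644 + 2,393 = 55,037.
Not in labor force = 2,774 + 12,094 + 3,608 + 5,341 + 460 = 24,277 (those not working and not actively searching are outside the labor force — including those who want a job but have given up searching).
Civilian working-age population = 55,037 + 24,277 = 79,314.
Unemployment rate = 2,393 / 55,037 = 4.35%.
Labor force participation rate = 55,037 / 79,314 = 69.39%.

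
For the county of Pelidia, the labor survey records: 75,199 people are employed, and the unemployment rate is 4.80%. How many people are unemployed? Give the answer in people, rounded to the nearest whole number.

Let U be the number unemployed. The labor force is E + U, and U/(E+U) = 0.0480.
So U = 0.0480 × 75,199 / (1 − 0.0480) = 3609.55 / 0.9520 ≈ 3,792.

About 3,792 are unemployed.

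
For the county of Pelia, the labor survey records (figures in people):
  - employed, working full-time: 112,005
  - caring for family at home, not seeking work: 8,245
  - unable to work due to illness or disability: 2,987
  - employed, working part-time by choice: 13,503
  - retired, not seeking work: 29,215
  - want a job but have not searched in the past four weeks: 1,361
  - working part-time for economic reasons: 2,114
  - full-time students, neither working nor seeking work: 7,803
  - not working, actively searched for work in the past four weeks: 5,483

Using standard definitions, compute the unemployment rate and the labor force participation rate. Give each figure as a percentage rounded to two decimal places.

Unemployment rate ≈ 4.12%; labor force participation rate ≈ 72.85%.

Employed = 112,005 + 13,503 + 2,114 = 127,622 (anyone who worked, including part-time for economic reasons, counts as employed).
Unemployed = 5,483.
Labor force = 127,622 + 5,483 = 133,105.
Not in labor force = 8,245 + 2,987 + 29,215 + 1,361 + 7,803 = 49,611 (those not working and not actively searching are outside the labor force — including those who want a job but have given up searching).
Civilian working-age population = 133,105 + 49,611 = 182,716.
Unemployment rate = 5,483 / 133,105 = 4.12%.
Labor force participation rate = 133,105 / 182,716 = 72.85%.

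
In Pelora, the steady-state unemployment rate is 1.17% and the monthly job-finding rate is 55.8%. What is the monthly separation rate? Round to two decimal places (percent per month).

Separation rate ≈ 0.66% per month.

From u* = s/(s+f): s = u·f/(1−u).
s = 0.0117 × 55.8 / (1 − 0.0117) = 0.6529 / 0.9883 ≈ 0.66% per month.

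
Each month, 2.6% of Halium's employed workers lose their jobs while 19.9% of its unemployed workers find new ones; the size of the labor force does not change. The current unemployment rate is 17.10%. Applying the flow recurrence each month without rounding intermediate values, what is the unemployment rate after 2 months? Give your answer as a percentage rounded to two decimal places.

Unemployment rate after two months ≈ 14.89%.

With a fixed labor force, u_{t+1} = u_t + s·(1−u_t) − f·u_t = u_t·(1−s−f) + s.
Here 1−s−f = 0.775 and s = 0.026.
u_1 = 0.171000 × 0.775 + 0.026 = 0.158525.
u_2 = 0.158525 × 0.775 + 0.026 = 0.148857.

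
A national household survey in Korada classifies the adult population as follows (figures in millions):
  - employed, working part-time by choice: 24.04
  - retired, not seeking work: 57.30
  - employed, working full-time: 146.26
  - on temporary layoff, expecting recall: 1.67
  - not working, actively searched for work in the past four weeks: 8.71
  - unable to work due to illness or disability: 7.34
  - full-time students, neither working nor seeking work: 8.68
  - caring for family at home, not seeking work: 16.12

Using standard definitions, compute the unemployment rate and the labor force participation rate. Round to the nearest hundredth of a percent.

Unemployment rate ≈ 5.74%; labor force participation rate ≈ 66.89%.

Employed = 24.04 + 146.26 = 170.30 million.
Unemployed = 1.67 + 8.71 = 10.38 million (jobless and actively searching, or on temporary layoff).
Labor force = 170.30 + 10.38 = 180.68 million.
Not in labor force = 57.30 + 7.34 + 8.68 + 16.12 = 89.44 million (those not working and not actively searching are outside the labor force).
Civilian working-age population = 180.68 + 89.44 = 270.12 million.
Unemployment rate = 10.38 / 180.68 = 5.74%.
Labor force participation rate = 180.68 / 270.12 = 66.89%.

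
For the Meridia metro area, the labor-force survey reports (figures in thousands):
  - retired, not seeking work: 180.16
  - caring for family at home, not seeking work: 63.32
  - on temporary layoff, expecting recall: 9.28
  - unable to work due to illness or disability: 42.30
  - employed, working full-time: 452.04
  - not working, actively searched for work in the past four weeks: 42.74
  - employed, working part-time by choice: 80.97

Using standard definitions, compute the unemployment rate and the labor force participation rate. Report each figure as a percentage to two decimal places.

Employed = 452.04 + 80.97 = 533.01 thousand.
Unemployed = 9.28 + 42.74 = 52.02 thousand (jobless and actively searching, or on temporary layoff).
Labor force = 533.01 + 52.02 = 585.03 thousand.
Not in labor force = 180.16 + 63.32 + 42.30 = 285.78 thousand (those not working and not actively searching are outside the labor force).
Civilian working-age population = 585.03 + 285.78 = 870.81 thousand.
Unemployment rate = 52.02 / 585.03 = 8.89%.
Labor force participation rate = 585.03 / 870.81 = 67.18%.

Unemployment rate ≈ 8.89%; labor force participation rate ≈ 67.18%.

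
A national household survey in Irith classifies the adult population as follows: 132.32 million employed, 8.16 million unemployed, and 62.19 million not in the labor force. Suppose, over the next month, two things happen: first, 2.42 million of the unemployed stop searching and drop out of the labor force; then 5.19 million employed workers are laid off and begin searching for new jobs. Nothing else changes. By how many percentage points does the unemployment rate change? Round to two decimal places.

Initially, labor force = 132.32 + 8.16 = 140.48 million, so u = 8.16/140.48 = 5.81%.
After the first change, unemployed and labor force both fall by 2.42 → E = 132.32, U = 5.74, labor force = 138.06 million.
After the second change, employed falls and unemployed rises by 5.19; labor force unchanged → E = 127.13, U = 10.93, labor force = 138.06 million.
New unemployment rate = 10.93 / 138.06 = 7.92%.
Change = 7.92% − 5.81% = +2.11 percentage points.

The unemployment rate changes by +2.11 percentage points.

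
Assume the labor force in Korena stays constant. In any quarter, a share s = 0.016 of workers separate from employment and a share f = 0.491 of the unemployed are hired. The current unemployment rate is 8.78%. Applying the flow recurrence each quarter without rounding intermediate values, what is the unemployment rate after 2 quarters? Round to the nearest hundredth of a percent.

With a fixed labor force, u_{t+1} = u_t + s·(1−u_t) − f·u_t = u_t·(1−s−f) + s.
Here 1−s−f = 0.493 and s = 0.016.
u_1 = 0.087800 × 0.493 + 0.016 = 0.059285.
u_2 = 0.059285 × 0.493 + 0.016 = 0.045228.

Unemployment rate after two quarters ≈ 4.52%.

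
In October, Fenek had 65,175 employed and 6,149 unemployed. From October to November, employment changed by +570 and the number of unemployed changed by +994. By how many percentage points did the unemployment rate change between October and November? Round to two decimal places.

October: labor force = 65,175 + 6,149 = 71,324; u = 6,149/71,324 = 8.62%.
November: labor force = 65,745 + 7,143 = 72,888; u = 7,143/72,888 = 9.80%.
Change = 9.80% − 8.62% = +1.18 pp.

The unemployment rate changed by +1.18 percentage points.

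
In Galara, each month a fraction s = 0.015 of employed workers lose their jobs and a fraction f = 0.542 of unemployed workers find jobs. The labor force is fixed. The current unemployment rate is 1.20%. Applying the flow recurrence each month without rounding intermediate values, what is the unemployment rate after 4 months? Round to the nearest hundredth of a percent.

Unemployment rate after four months ≈ 2.64%.

With a fixed labor force, u_{t+1} = u_t + s·(1−u_t) − f·u_t = u_t·(1−s−f) + s.
Here 1−s−f = 0.443 and s = 0.015.
u_1 = 0.012000 × 0.443 + 0.015 = 0.020316.
u_2 = 0.020316 × 0.443 + 0.015 = 0.024000.
u_3 = 0.024000 × 0.443 + 0.015 = 0.025632.
u_4 = 0.025632 × 0.443 + 0.015 = 0.026355.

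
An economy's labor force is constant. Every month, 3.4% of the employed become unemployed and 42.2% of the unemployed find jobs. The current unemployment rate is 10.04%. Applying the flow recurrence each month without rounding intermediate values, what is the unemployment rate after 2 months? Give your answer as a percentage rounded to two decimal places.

With a fixed labor force, u_{t+1} = u_t + s·(1−u_t) − f·u_t = u_t·(1−s−f) + s.
Here 1−s−f = 0.544 and s = 0.034.
u_1 = 0.100400 × 0.544 + 0.034 = 0.088618.
u_2 = 0.088618 × 0.544 + 0.034 = 0.082208.

Unemployment rate after two months ≈ 8.22%.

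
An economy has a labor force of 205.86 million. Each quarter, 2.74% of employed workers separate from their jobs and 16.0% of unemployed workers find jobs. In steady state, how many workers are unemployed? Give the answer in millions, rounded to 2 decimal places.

About 30.10 million are unemployed in steady state.

Steady-state unemployment rate u* = s/(s+f) = 2.74/(2.74+16.0) = 0.146211.
Unemployed = u* × labor force = 0.146211 × 205.86 ≈ 30.10 million.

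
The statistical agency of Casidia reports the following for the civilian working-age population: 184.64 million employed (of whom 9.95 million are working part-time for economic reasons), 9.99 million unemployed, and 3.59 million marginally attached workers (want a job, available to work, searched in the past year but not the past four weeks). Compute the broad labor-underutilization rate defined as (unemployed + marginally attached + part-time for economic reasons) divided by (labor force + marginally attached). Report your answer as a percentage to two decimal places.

Broad underutilization rate ≈ 11.87%.

Labor force = 184.64 + 9.99 = 194.63 million.
Numerator = 9.99 + 3.59 + 9.95 = 23.53 million.
Denominator = 194.63 + 3.59 = 198.22 million.
Broad rate = 23.53 / 198.22 = 11.87%.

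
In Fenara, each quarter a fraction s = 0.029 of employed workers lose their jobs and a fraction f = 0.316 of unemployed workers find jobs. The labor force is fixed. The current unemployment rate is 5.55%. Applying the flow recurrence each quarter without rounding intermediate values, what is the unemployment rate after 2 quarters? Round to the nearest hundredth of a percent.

Unemployment rate after two quarters ≈ 7.18%.

With a fixed labor force, u_{t+1} = u_t + s·(1−u_t) − f·u_t = u_t·(1−s−f) + s.
Here 1−s−f = 0.655 and s = 0.029.
u_1 = 0.055500 × 0.655 + 0.029 = 0.065353.
u_2 = 0.065353 × 0.655 + 0.029 = 0.071806.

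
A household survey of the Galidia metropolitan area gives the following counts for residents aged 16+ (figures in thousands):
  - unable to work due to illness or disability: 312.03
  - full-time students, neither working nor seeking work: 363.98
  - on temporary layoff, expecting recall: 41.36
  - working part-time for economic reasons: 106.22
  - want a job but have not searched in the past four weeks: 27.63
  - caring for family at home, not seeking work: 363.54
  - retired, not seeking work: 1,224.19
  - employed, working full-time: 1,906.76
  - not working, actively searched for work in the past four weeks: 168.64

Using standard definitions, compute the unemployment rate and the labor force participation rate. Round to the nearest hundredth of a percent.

Unemployment rate ≈ 9.45%; labor force participation rate ≈ 49.24%.

Employed = 106.22 + 1,906.76 = 2,012.98 thousand (anyone who worked, including part-time for economic reasons, counts as employed).
Unemployed = 41.36 + 168.64 = 210.00 thousand (jobless and actively searching, or on temporary layoff).
Labor force = 2,012.98 + 210.00 = 2,222.98 thousand.
Not in labor force = 312.03 + 363.98 + 27.63 + 363.54 + 1,224.19 = 2,291.37 thousand (those not working and not actively searching are outside the labor force — including those who want a job but have given up searching).
Civilian working-age population = 2,222.98 + 2,291.37 = 4,514.35 thousand.
Unemployment rate = 210.00 / 2,222.98 = 9.45%.
Labor force participation rate = 2,222.98 / 4,514.35 = 49.24%.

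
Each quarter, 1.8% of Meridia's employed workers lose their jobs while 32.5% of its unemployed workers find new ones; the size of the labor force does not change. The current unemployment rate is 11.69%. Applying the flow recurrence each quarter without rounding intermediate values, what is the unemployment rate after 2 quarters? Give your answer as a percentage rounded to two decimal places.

Unemployment rate after two quarters ≈ 8.03%.

With a fixed labor force, u_{t+1} = u_t + s·(1−u_t) − f·u_t = u_t·(1−s−f) + s.
Here 1−s−f = 0.657 and s = 0.018.
u_1 = 0.116900 × 0.657 + 0.018 = 0.094803.
u_2 = 0.094803 × 0.657 + 0.018 = 0.080286.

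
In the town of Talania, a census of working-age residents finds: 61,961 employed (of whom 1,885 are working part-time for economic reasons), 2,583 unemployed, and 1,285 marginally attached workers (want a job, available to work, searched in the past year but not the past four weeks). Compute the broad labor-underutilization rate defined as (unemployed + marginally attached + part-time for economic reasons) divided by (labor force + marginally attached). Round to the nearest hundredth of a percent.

Labor force = 61,961 + 2,583 = 64,544.
Numerator = 2,583 + 1,285 + 1,885 = 5,753.
Denominator = 64,544 + 1,285 = 65,829.
Broad rate = 5,753 / 65,829 = 8.74%.

Broad underutilization rate ≈ 8.74%.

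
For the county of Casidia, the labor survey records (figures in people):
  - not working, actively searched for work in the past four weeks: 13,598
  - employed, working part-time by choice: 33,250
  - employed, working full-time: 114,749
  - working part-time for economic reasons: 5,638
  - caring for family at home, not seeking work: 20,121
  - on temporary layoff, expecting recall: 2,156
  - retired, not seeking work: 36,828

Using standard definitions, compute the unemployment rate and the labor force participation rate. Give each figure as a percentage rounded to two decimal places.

Employed = 33,250 + 114,749 + 5,638 = 153,637 (anyone who worked, including part-time for economic reasons, counts as employed).
Unemployed = 13,598 + 2,156 = 15,754 (jobless and actively searching, or on temporary layoff).
Labor force = 153,637 + 15,754 = 169,391.
Not in labor force = 20,121 + 36,828 = 56,949 (those not working and not actively searching are outside the labor force).
Civilian working-age population = 169,391 + 56,949 = 226,340.
Unemployment rate = 15,754 / 169,391 = 9.30%.
Labor force participation rate = 169,391 / 226,340 = 74.84%.

Unemployment rate ≈ 9.30%; labor force participation rate ≈ 74.84%.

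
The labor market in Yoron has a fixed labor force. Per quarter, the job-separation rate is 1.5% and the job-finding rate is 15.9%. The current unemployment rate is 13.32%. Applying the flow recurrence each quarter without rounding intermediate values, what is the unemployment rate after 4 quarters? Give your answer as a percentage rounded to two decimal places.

Unemployment rate after four quarters ≈ 10.81%.

With a fixed labor force, u_{t+1} = u_t + s·(1−u_t) − f·u_t = u_t·(1−s−f) + s.
Here 1−s−f = 0.826 and s = 0.015.
u_1 = 0.133200 × 0.826 + 0.015 = 0.125023.
u_2 = 0.125023 × 0.826 + 0.015 = 0.118269.
u_3 = 0.118269 × 0.826 + 0.015 = 0.112690.
u_4 = 0.112690 × 0.826 + 0.015 = 0.108082.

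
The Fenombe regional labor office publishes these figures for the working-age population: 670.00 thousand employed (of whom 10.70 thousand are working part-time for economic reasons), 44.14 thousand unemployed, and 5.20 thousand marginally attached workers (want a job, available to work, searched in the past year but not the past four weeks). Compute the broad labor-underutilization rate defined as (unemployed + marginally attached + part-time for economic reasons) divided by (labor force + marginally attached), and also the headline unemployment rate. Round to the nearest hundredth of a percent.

Broad underutilization rate ≈ 8.35%; headline unemployment rate ≈ 6.18%.

Labor force = 670.00 + 44.14 = 714.14 thousand.
Numerator = 44.14 + 5.20 + 10.70 = 60.04 thousand.
Denominator = 714.14 + 5.20 = 719.34 thousand.
Broad rate = 60.04 / 719.34 = 8.35%.
Headline unemployment rate = 44.14 / 714.14 = 6.18%.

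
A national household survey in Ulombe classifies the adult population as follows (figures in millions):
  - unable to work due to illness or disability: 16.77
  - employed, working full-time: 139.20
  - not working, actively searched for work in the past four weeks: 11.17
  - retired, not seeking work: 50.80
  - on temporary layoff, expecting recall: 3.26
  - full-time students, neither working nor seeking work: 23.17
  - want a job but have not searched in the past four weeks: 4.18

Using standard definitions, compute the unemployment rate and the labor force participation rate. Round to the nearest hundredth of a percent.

Employed = 139.20 million.
Unemployed = 11.17 + 3.26 = 14.43 million (jobless and actively searching, or on temporary layoff).
Labor force = 139.20 + 14.43 = 153.63 million.
Not in labor force = 16.77 + 50.80 + 23.17 + 4.18 = 94.92 million (those not working and not actively searching are outside the labor force — including those who want a job but have given up searching).
Civilian working-age population = 153.63 + 94.92 = 248.55 million.
Unemployment rate = 14.43 / 153.63 = 9.39%.
Labor force participation rate = 153.63 / 248.55 = 61.81%.

Unemployment rate ≈ 9.39%; labor force participation rate ≈ 61.81%.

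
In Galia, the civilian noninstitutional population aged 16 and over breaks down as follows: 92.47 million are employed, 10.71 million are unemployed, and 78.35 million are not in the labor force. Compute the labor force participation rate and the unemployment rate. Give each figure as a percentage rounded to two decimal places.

Labor force = employed + unemployed = 92.47 + 10.71 = 103.18 million.
Working-age population = 103.18 + 78.35 = 181.53 million.
Unemployment rate = 10.71 / 103.18 = 10.38%.
Labor force participation rate = 103.18 / 181.53 = 56.84%.

Labor force participation rate ≈ 56.84%; unemployment rate ≈ 10.38%.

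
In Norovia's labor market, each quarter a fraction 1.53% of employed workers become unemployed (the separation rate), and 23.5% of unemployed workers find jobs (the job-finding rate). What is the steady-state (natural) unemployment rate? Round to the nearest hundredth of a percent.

At steady state the flows balance: s·E = f·U, so U/(E+U) = s/(s+f).
u* = 1.53 / (1.53 + 23.5) = 1.53 / 25.03 = 6.11%.

Steady-state unemployment rate ≈ 6.11%.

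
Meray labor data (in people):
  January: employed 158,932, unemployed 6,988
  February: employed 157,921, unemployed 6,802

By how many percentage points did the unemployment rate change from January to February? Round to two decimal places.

January: labor force = 158,932 + 6,988 = 165,920; u = 6,988/165,920 = 4.21%.
February: labor force = 157,921 + 6,802 = 164,723; u = 6,802/164,723 = 4.13%.
Change = 4.13% − 4.21% = −0.08 pp.

The unemployment rate changed by −0.08 percentage points.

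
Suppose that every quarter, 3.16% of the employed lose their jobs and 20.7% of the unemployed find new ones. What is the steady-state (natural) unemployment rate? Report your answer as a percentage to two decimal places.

Steady-state unemployment rate ≈ 13.24%.

At steady state the flows balance: s·E = f·U, so U/(E+U) = s/(s+f).
u* = 3.16 / (3.16 + 20.7) = 3.16 / 23.86 = 13.24%.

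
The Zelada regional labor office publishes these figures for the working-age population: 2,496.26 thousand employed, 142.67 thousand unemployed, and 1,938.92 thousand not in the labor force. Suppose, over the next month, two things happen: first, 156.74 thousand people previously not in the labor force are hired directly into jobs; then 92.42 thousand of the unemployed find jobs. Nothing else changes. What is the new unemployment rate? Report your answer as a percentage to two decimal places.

Initially, labor force = 2,496.26 + 142.67 = 2,638.93 thousand, so u = 142.67/2,638.93 = 5.41%.
After the first change, employed and labor force both rise by 156.74; unemployed unchanged → E = 2,653.00, U = 142.67, labor force = 2,795.67 thousand.
After the second change, unemployed falls and employed rises by 92.42; labor force unchanged → E = 2,745.42, U = 50.25, labor force = 2,795.67 thousand.
New unemployment rate = 50.25 / 2,795.67 = 1.80%.

New unemployment rate ≈ 1.80%.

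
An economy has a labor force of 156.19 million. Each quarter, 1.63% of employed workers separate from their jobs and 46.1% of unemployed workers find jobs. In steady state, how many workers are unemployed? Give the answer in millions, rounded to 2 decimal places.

Steady-state unemployment rate u* = s/(s+f) = 1.63/(1.63+46.1) = 0.034150.
Unemployed = u* × labor force = 0.034150 × 156.19 ≈ 5.33 million.

About 5.33 million are unemployed in steady state.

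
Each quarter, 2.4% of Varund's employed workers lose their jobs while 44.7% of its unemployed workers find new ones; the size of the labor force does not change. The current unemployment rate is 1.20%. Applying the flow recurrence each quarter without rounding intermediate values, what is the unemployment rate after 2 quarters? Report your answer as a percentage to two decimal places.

Unemployment rate after two quarters ≈ 4.01%.

With a fixed labor force, u_{t+1} = u_t + s·(1−u_t) − f·u_t = u_t·(1−s−f) + s.
Here 1−s−f = 0.529 and s = 0.024.
u_1 = 0.012000 × 0.529 + 0.024 = 0.030348.
u_2 = 0.030348 × 0.529 + 0.024 = 0.040054.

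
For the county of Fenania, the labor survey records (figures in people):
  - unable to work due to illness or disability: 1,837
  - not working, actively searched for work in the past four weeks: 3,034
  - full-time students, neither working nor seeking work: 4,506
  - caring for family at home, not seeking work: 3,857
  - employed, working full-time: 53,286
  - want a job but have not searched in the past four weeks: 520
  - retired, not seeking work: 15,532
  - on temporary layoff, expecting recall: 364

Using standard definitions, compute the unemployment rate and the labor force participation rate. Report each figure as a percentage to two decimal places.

Unemployment rate ≈ 5.99%; labor force participation rate ≈ 68.35%.

Employed = 53,286.
Unemployed = 3,034 + 364 = 3,398 (jobless and actively searching, or on temporary layoff).
Labor force = 53,286 + 3,398 = 56,684.
Not in labor force = 1,837 + 4,506 + 3,857 + 520 + 15,532 = 26,252 (those not working and not actively searching are outside the labor force — including those who want a job but have given up searching).
Civilian working-age population = 56,684 + 26,252 = 82,936.
Unemployment rate = 3,398 / 56,684 = 5.99%.
Labor force participation rate = 56,684 / 82,936 = 68.35%.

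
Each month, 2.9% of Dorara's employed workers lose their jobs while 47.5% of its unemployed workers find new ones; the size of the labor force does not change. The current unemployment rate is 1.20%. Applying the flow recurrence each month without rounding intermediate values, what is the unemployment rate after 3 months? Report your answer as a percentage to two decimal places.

With a fixed labor force, u_{t+1} = u_t + s·(1−u_t) − f·u_t = u_t·(1−s−f) + s.
Here 1−s−f = 0.496 and s = 0.029.
u_1 = 0.012000 × 0.496 + 0.029 = 0.034952.
u_2 = 0.034952 × 0.496 + 0.029 = 0.046336.
u_3 = 0.046336 × 0.496 + 0.029 = 0.051983.

Unemployment rate after three months ≈ 5.20%.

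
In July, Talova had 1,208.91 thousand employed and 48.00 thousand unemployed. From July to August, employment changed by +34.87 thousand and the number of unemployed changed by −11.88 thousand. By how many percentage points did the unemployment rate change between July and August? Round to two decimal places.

The unemployment rate changed by −1.00 percentage points.

July: labor force = 1,208.91 + 48.00 = 1,256.91; u = 48.00/1,256.91 = 3.82%.
August: labor force = 1,243.78 + 36.12 = 1,279.90; u = 36.12/1,279.90 = 2.82%.
Change = 2.82% − 3.82% = −1.00 pp.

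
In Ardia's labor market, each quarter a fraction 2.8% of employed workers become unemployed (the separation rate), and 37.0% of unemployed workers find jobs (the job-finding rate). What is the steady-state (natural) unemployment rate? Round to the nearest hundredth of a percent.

Steady-state unemployment rate ≈ 7.04%.

At steady state the flows balance: s·E = f·U, so U/(E+U) = s/(s+f).
u* = 2.8 / (2.8 + 37.0) = 2.8 / 39.80 = 7.04%.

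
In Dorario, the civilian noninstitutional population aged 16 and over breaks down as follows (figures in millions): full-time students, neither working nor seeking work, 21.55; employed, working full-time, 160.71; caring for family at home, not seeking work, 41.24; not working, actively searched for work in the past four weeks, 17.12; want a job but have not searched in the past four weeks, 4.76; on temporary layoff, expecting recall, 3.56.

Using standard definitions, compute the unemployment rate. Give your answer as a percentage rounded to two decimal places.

Employed = 160.71 million.
Unemployed = 17.12 + 3.56 = 20.68 million (jobless and actively searching, or on temporary layoff).
Labor force = 160.71 + 20.68 = 181.39 million.
Unemployment rate = 20.68 / 181.39 = 11.40%.

Unemployment rate ≈ 11.40%.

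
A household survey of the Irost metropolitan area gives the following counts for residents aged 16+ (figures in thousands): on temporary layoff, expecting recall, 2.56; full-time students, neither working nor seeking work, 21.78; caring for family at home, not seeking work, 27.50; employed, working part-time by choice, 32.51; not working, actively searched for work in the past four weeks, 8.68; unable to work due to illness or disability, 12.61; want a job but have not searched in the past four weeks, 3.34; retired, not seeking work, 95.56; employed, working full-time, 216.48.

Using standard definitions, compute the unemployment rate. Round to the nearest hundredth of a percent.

Unemployment rate ≈ 4.32%.

Employed = 32.51 + 216.48 = 248.99 thousand.
Unemployed = 2.56 + 8.68 = 11.24 thousand (jobless and actively searching, or on temporary layoff).
Labor force = 248.99 + 11.24 = 260.23 thousand.
Unemployment rate = 11.24 / 260.23 = 4.32%.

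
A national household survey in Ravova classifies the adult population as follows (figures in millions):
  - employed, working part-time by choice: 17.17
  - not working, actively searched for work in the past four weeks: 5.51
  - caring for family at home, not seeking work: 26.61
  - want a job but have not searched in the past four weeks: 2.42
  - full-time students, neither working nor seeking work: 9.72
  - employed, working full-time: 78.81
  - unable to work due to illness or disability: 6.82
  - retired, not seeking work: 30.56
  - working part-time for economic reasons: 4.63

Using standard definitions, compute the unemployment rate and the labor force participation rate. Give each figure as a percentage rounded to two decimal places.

Employed = 17.17 + 78.81 + 4.63 = 100.61 million (anyone who worked, including part-time for economic reasons, counts as employed).
Unemployed = 5.51 million.
Labor force = 100.61 + 5.51 = 106.12 million.
Not in labor force = 26.61 + 2.42 + 9.72 + 6.82 + 30.56 = 76.13 million (those not working and not actively searching are outside the labor force — including those who want a job but have given up searching).
Civilian working-age population = 106.12 + 76.13 = 182.25 million.
Unemployment rate = 5.51 / 106.12 = 5.19%.
Labor force participation rate = 106.12 / 182.25 = 58.23%.

Unemployment rate ≈ 5.19%; labor force participation rate ≈ 58.23%.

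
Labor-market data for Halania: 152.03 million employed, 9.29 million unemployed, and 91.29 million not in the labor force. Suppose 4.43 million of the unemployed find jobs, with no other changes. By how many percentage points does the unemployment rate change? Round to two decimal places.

Initially, labor force = 152.03 + 9.29 = 161.32 million, so u = 9.29/161.32 = 5.76%.
After the change, unemployed falls and employed rises by 4.43; labor force unchanged → E = 156.46, U = 4.86, labor force = 161.32 million.
New unemployment rate = 4.86 / 161.32 = 3.01%.
Change = 3.01% − 5.76% = −2.75 percentage points.

The unemployment rate changes by −2.75 percentage points.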